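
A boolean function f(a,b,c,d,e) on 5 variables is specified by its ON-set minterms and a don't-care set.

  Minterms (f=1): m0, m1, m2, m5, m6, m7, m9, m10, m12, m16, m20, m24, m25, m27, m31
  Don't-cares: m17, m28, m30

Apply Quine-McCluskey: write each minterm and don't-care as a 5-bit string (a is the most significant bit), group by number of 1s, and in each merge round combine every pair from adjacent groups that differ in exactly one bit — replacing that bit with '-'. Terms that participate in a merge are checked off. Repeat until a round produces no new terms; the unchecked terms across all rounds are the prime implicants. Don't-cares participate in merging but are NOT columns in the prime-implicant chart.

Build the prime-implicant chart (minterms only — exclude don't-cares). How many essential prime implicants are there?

size-2^0 implicants → 00000(✓)  00001(✓)  00010(✓)  00101(✓)  00110(✓)  00111(✓)  01001(✓)  01010(✓)  01100(✓)  10000(✓)  10001(✓)  10100(✓)  11000(✓)  11001(✓)  11011(✓)  11100(✓)  11110(✓)  11111(✓)
size-2^1 implicants → -0000(✓)  -0001(✓)  -1001(✓)  -1100  0-001(✓)  0-010  00-01  00-10  000-0  0000-(✓)  001-1  0011-  1-000(✓)  1-001(✓)  1-100(✓)  10-00(✓)  1000-(✓)  11-00(✓)  11-11  110-1  1100-(✓)  111-0  1111-
size-2^2 implicants → --001  -000-  1--00  1-00-
Unchecked terms (primes): --001, -000-, -1100, 0-010, 00-01, 00-10, 000-0, 001-1, 0011-, 1--00, 1-00-, 11-11, 110-1, 111-0, 1111-
Minterm coverage:
  m0 ⊆ -000-,000-0
  m1 ⊆ --001,-000-,00-01
  m2 ⊆ 0-010,00-10,000-0
  m5 ⊆ 00-01,001-1
  m6 ⊆ 00-10,0011-
  m7 ⊆ 001-1,0011-
  m9 ⊆ --001 [E]
  m10 ⊆ 0-010 [E]
  m12 ⊆ -1100 [E]
  m16 ⊆ -000-,1--00,1-00-
  m20 ⊆ 1--00 [E]
  m24 ⊆ 1--00,1-00-
  m25 ⊆ --001,1-00-,110-1
  m27 ⊆ 11-11,110-1
  m31 ⊆ 11-11,1111-
E = {--001, -1100, 0-010, 1--00}

4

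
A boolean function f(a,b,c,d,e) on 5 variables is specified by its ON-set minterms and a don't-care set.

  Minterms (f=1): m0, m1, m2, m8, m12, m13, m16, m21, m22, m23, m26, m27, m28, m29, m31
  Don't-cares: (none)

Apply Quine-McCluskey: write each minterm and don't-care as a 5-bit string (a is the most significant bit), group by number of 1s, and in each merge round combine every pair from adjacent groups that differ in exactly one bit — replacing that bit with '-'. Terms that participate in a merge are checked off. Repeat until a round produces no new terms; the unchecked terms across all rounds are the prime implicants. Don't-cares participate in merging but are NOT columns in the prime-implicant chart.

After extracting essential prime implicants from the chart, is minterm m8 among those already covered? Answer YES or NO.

NO

size-2^0 implicants → 00000(✓)  00001(✓)  00010(✓)  01000(✓)  01100(✓)  01101(✓)  10000(✓)  10101(✓)  10110(✓)  10111(✓)  11010(✓)  11011(✓)  11100(✓)  11101(✓)  11111(✓)
size-2^1 implicants → -0000  -1100(✓)  -1101(✓)  0-000  000-0  0000-  01-00  0110-(✓)  1-101(✓)  1-111(✓)  101-1(✓)  1011-  11-11  1101-  111-1(✓)  1110-(✓)
size-2^2 implicants → -110-  1-1-1
Unchecked terms (primes): -0000, -110-, 0-000, 000-0, 0000-, 01-00, 1-1-1, 1011-, 11-11, 1101-
Minterm coverage:
  m0 ⊆ -0000,0-000,000-0,0000-
  m1 ⊆ 0000- [E]
  m2 ⊆ 000-0 [E]
  m8 ⊆ 0-000,01-00
  m12 ⊆ -110-,01-00
  m13 ⊆ -110- [E]
  m16 ⊆ -0000 [E]
  m21 ⊆ 1-1-1 [E]
  m22 ⊆ 1011- [E]
  m23 ⊆ 1-1-1,1011-
  m26 ⊆ 1101- [E]
  m27 ⊆ 11-11,1101-
  m28 ⊆ -110- [E]
  m29 ⊆ -110-,1-1-1
  m31 ⊆ 1-1-1,11-11
E = {-0000, -110-, 000-0, 0000-, 1-1-1, 1011-, 1101-}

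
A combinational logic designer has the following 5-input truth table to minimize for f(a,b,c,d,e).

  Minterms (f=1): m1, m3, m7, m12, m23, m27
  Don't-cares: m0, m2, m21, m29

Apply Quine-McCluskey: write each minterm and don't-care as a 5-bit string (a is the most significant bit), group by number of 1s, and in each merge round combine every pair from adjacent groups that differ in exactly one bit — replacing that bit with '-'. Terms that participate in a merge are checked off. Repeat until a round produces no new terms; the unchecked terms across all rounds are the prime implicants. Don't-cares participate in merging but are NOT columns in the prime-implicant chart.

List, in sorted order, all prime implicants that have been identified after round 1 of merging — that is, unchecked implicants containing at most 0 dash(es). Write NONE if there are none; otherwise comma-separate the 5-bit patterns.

[col 0] 00000*, 00001*, 00010*, 00011*, 00111*, 01100, 10101*, 10111*, 11011, 11101*
[col 1] -0111, 00-11, 000-0*, 000-1*, 0000-*, 0001-*, 1-101, 101-1
[col 2] 000--
Prime implicants: -0111, 00-11, 000--, 01100, 1-101, 101-1, 11011

01100, 11011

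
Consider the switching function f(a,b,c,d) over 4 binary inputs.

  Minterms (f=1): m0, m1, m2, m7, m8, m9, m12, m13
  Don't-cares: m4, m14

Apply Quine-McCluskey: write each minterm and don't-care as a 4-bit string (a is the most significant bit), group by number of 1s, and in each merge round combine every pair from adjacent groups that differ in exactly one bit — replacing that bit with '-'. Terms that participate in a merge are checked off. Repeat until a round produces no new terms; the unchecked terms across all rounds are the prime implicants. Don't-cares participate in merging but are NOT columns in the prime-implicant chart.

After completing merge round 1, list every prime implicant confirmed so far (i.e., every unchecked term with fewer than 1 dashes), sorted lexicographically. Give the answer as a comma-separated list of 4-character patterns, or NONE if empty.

Round 0: 0000✓ 0001✓ 0010✓ 0100✓ 0111 1000✓ 1001✓ 1100✓ 1101✓ 1110✓
Round 1: -000✓ -001✓ -100✓ 0-00✓ 00-0 000-✓ 1-00✓ 1-01✓ 100-✓ 11-0 110-✓
Round 2: --00 -00- 1-0-
PIs = {--00, -00-, 00-0, 0111, 1-0-, 11-0}

0111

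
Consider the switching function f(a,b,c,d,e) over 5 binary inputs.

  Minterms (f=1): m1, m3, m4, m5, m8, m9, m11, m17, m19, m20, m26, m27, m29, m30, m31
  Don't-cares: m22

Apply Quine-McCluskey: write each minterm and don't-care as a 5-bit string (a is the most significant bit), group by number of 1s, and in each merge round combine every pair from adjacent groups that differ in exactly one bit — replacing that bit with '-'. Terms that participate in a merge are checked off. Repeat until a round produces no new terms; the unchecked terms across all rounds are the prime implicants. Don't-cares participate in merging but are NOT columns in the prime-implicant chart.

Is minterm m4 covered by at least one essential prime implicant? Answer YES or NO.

size-2^0 implicants → 00001(✓)  00011(✓)  00100(✓)  00101(✓)  01000(✓)  01001(✓)  01011(✓)  10001(✓)  10011(✓)  10100(✓)  10110(✓)  11010(✓)  11011(✓)  11101(✓)  11110(✓)  11111(✓)
size-2^1 implicants → -0001(✓)  -0011(✓)  -0100  -1011(✓)  0-001(✓)  0-011(✓)  00-01  000-1(✓)  0010-  010-1(✓)  0100-  1-011(✓)  1-110  100-1(✓)  101-0  11-10(✓)  11-11(✓)  1101-(✓)  111-1  1111-(✓)
size-2^2 implicants → --011  -00-1  0-0-1  11-1-
Unchecked terms (primes): --011, -00-1, -0100, 0-0-1, 00-01, 0010-, 0100-, 1-110, 101-0, 11-1-, 111-1
Minterm coverage:
  m1 ⊆ -00-1,0-0-1,00-01
  m3 ⊆ --011,-00-1,0-0-1
  m4 ⊆ -0100,0010-
  m5 ⊆ 00-01,0010-
  m8 ⊆ 0100- [E]
  m9 ⊆ 0-0-1,0100-
  m11 ⊆ --011,0-0-1
  m17 ⊆ -00-1 [E]
  m19 ⊆ --011,-00-1
  m20 ⊆ -0100,101-0
  m26 ⊆ 11-1- [E]
  m27 ⊆ --011,11-1-
  m29 ⊆ 111-1 [E]
  m30 ⊆ 1-110,11-1-
  m31 ⊆ 11-1-,111-1
E = {-00-1, 0100-, 11-1-, 111-1}

NO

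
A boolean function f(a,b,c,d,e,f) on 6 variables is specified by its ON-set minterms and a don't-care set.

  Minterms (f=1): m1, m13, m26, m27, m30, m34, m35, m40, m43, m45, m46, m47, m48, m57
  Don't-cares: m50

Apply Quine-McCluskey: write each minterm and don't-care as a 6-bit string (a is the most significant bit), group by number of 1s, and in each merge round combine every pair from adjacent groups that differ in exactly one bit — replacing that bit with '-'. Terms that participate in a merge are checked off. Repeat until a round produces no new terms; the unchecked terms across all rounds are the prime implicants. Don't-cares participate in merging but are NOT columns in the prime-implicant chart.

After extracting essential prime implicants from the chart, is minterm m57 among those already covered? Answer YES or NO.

Round 0: 000001 001101✓ 011010✓ 011011✓ 011110✓ 100010✓ 100011✓ 101000 101011✓ 101101✓ 101110✓ 101111✓ 110000✓ 110010✓ 111001
Round 1: -01101 011-10 01101- 1-0010 10-011 10001- 101-11 1011-1 10111- 1100-0
PIs = {-01101, 000001, 011-10, 01101-, 1-0010, 10-011, 10001-, 101-11, 101000, 1011-1, 10111-, 1100-0, 111001}
Coverage chart:
  m1: 000001 ←essential
  m13: -01101 ←essential
  m26: 011-10,01101-
  m27: 01101- ←essential
  m30: 011-10 ←essential
  m34: 1-0010,10001-
  m35: 10-011,10001-
  m40: 101000 ←essential
  m43: 10-011,101-11
  m45: -01101,1011-1
  m46: 10111- ←essential
  m47: 101-11,1011-1,10111-
  m48: 1100-0 ←essential
  m57: 111001 ←essential
Essential: -01101, 000001, 011-10, 01101-, 101000, 10111-, 1100-0, 111001

YES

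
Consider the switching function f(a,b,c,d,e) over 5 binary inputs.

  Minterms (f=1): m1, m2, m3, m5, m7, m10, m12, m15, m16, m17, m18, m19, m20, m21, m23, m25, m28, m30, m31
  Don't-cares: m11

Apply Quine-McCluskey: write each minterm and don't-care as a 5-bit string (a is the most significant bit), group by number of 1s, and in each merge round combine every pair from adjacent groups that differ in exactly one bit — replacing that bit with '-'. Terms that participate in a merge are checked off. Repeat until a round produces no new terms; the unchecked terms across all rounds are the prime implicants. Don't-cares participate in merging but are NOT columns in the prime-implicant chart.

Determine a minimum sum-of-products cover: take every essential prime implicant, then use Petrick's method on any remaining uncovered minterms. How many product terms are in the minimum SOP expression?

8

[col 0] 00001*, 00010*, 00011*, 00101*, 00111*, 01010*, 01011*, 01100*, 01111*, 10000*, 10001*, 10010*, 10011*, 10100*, 10101*, 10111*, 11001*, 11100*, 11110*, 11111*
[col 1] -0001*, -0010*, -0011*, -0101*, -0111*, -1100, -1111*, 0-010*, 0-011*, 0-111*, 00-01*, 00-11*, 000-1*, 0001-*, 001-1*, 01-11*, 0101-*, 1-001, 1-100, 1-111*, 10-00*, 10-01*, 10-11*, 100-0*, 100-1*, 1000-*, 1001-*, 101-1*, 1010-*, 111-0, 1111-
[col 2] --111, -0-01*, -0-11*, -00-1*, -001-, -01-1*, 0--11, 0-01-, 00--1*, 10--1*, 10-0-, 100--
[col 3] -0--1
Prime implicants: --111, -0--1, -001-, -1100, 0--11, 0-01-, 1-001, 1-100, 10-0-, 100--, 111-0, 1111-
PI chart (minterm → PIs covering it):
  1 | -0--1  (sole → essential)
  2 | -001-,0-01-
  3 | -0--1,-001-,0--11,0-01-
  5 | -0--1  (sole → essential)
  7 | --111,-0--1,0--11
  10 | 0-01-  (sole → essential)
  12 | -1100  (sole → essential)
  15 | --111,0--11
  16 | 10-0-,100--
  17 | -0--1,1-001,10-0-,100--
  18 | -001-,100--
  19 | -0--1,-001-,100--
  20 | 1-100,10-0-
  21 | -0--1,10-0-
  23 | --111,-0--1
  25 | 1-001  (sole → essential)
  28 | -1100,1-100,111-0
  30 | 111-0,1111-
  31 | --111,1111-
Essential prime implicants: -0--1, -1100, 0-01-, 1-001
Petrick residual → --111, -001-, 10-0-, 111-0
Minimum SOP uses 8 PIs: cde + b'e + b'c'd + bcd'e' + a'c'd + ac'd'e + ab'd' + abce'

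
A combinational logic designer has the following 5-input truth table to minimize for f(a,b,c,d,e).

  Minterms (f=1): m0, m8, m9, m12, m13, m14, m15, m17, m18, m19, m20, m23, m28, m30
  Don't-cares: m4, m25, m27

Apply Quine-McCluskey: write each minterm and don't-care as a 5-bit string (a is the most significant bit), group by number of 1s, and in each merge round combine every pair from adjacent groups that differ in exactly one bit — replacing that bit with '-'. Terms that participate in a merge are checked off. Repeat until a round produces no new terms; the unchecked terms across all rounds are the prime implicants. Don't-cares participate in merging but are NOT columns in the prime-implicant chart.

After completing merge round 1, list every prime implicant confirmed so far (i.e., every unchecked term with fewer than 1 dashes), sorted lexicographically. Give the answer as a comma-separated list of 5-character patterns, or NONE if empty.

[col 0] 00000*, 00100*, 01000*, 01001*, 01100*, 01101*, 01110*, 01111*, 10001*, 10010*, 10011*, 10100*, 10111*, 11001*, 11011*, 11100*, 11110*
[col 1] -0100*, -1001, -1100*, -1110*, 0-000*, 0-100*, 00-00*, 01-00*, 01-01*, 0100-*, 011-0*, 011-1*, 0110-*, 0111-*, 1-001*, 1-011*, 1-100*, 10-11, 100-1*, 1001-, 110-1*, 111-0*
[col 2] --100, -11-0, 0--00, 01-0-, 011--, 1-0-1
Prime implicants: --100, -1001, -11-0, 0--00, 01-0-, 011--, 1-0-1, 10-11, 1001-

NONE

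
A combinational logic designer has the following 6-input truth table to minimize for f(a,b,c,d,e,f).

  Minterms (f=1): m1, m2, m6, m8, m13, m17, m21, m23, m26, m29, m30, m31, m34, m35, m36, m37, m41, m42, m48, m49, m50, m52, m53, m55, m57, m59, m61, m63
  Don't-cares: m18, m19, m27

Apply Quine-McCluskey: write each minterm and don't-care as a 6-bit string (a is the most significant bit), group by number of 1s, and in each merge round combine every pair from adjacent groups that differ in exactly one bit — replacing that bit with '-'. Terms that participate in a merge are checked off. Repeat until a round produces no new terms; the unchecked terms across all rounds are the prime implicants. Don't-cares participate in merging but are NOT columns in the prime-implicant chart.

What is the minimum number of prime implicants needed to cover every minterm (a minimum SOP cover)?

size-2^0 implicants → 000001(✓)  000010(✓)  000110(✓)  001000  001101(✓)  010001(✓)  010010(✓)  010011(✓)  010101(✓)  010111(✓)  011010(✓)  011011(✓)  011101(✓)  011110(✓)  011111(✓)  100010(✓)  100011(✓)  100100(✓)  100101(✓)  101001(✓)  101010(✓)  110000(✓)  110001(✓)  110010(✓)  110100(✓)  110101(✓)  110111(✓)  111001(✓)  111011(✓)  111101(✓)  111111(✓)
size-2^1 implicants → -00010(✓)  -10001(✓)  -10010(✓)  -10101(✓)  -10111(✓)  -11011(✓)  -11101(✓)  -11111(✓)  0-0001  0-0010(✓)  0-1101  000-10  01-010(✓)  01-011(✓)  01-101(✓)  01-111(✓)  010-01(✓)  010-11(✓)  0100-1(✓)  01001-(✓)  0101-1(✓)  011-10(✓)  011-11(✓)  01101-(✓)  0111-1(✓)  01111-(✓)  1-0010(✓)  1-0100(✓)  1-0101(✓)  1-1001  10-010  10001-  10010-(✓)  11-001(✓)  11-101(✓)  11-111(✓)  110-00(✓)  110-01(✓)  1100-0  11000-(✓)  1101-1(✓)  11010-(✓)  111-01(✓)  111-11(✓)  1110-1(✓)  1111-1(✓)
size-2^2 implicants → --0010  -1-101(✓)  -1-111(✓)  -10-01  -101-1(✓)  -11-11  -111-1(✓)  01--11  01-01-  01-1-1(✓)  010--1  011-1-  1-010-  11--01  11-1-1(✓)  110-0-  111--1
size-2^3 implicants → -1-1-1
Unchecked terms (primes): --0010, -1-1-1, -10-01, -11-11, 0-0001, 0-1101, 000-10, 001000, 01--11, 01-01-, 010--1, 011-1-, 1-010-, 1-1001, 10-010, 10001-, 11--01, 110-0-, 1100-0, 111--1
Minterm coverage:
  m1 ⊆ 0-0001 [E]
  m2 ⊆ --0010,000-10
  m6 ⊆ 000-10 [E]
  m8 ⊆ 001000 [E]
  m13 ⊆ 0-1101 [E]
  m17 ⊆ -10-01,0-0001,010--1
  m21 ⊆ -1-1-1,-10-01,010--1
  m23 ⊆ -1-1-1,01--11,010--1
  m26 ⊆ 01-01-,011-1-
  m29 ⊆ -1-1-1,0-1101
  m30 ⊆ 011-1- [E]
  m31 ⊆ -1-1-1,-11-11,01--11,011-1-
  m34 ⊆ --0010,10-010,10001-
  m35 ⊆ 10001- [E]
  m36 ⊆ 1-010- [E]
  m37 ⊆ 1-010- [E]
  m41 ⊆ 1-1001 [E]
  m42 ⊆ 10-010 [E]
  m48 ⊆ 110-0-,1100-0
  m49 ⊆ -10-01,11--01,110-0-
  m50 ⊆ --0010,1100-0
  m52 ⊆ 1-010-,110-0-
  m53 ⊆ -1-1-1,-10-01,1-010-,11--01,110-0-
  m55 ⊆ -1-1-1 [E]
  m57 ⊆ 1-1001,11--01,111--1
  m59 ⊆ -11-11,111--1
  m61 ⊆ -1-1-1,11--01,111--1
  m63 ⊆ -1-1-1,-11-11,111--1
E = {-1-1-1, 0-0001, 0-1101, 000-10, 001000, 011-1-, 1-010-, 1-1001, 10-010, 10001-}
Petrick residual → --0010, -11-11, 110-0-
Cover = c'd'ef' + bdf + bcef + a'c'd'e'f + a'cde'f + a'b'c'ef' + a'b'cd'e'f' + a'bce + ac'de' + acd'e'f + ab'd'ef' + ab'c'd'e + abc'e'  |cover|=13

13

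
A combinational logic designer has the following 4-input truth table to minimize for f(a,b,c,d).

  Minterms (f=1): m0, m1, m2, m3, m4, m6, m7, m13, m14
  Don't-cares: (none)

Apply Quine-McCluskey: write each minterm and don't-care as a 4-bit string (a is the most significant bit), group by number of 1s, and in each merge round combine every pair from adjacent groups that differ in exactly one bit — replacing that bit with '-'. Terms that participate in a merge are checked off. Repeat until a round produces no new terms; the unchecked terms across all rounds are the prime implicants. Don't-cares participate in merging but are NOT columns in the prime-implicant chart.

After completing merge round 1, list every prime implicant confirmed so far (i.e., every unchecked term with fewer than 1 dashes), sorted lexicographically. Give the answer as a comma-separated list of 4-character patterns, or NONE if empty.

size-2^0 implicants → 0000(✓)  0001(✓)  0010(✓)  0011(✓)  0100(✓)  0110(✓)  0111(✓)  1101  1110(✓)
size-2^1 implicants → -110  0-00(✓)  0-10(✓)  0-11(✓)  00-0(✓)  00-1(✓)  000-(✓)  001-(✓)  01-0(✓)  011-(✓)
size-2^2 implicants → 0--0  0-1-  00--
Unchecked terms (primes): -110, 0--0, 0-1-, 00--, 1101

1101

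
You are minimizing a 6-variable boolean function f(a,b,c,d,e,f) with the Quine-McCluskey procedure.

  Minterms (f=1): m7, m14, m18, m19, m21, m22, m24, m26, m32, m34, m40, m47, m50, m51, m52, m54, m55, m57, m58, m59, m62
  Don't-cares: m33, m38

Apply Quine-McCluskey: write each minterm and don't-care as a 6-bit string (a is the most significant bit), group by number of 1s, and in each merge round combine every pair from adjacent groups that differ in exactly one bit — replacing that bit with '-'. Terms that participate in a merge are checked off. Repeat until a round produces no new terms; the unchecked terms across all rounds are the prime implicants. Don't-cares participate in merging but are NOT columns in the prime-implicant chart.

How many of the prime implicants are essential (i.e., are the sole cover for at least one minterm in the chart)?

Round 0: 000111 001110 010010✓ 010011✓ 010101 010110✓ 011000✓ 011010✓ 100000✓ 100001✓ 100010✓ 100110✓ 101000✓ 101111 110010✓ 110011✓ 110100✓ 110110✓ 110111✓ 111001✓ 111010✓ 111011✓ 111110✓
Round 1: -10010✓ -10011✓ -10110✓ -11010✓ 01-010✓ 010-10✓ 01001-✓ 0110-0 1-0010✓ 1-0110✓ 10-000 100-10✓ 1000-0 10000- 11-010✓ 11-011✓ 11-110✓ 110-10✓ 110-11✓ 11001-✓ 1101-0 11011-✓ 111-10✓ 1110-1 11101-✓
Round 2: -1-010 -10-10 -1001- 1-0-10 11--10 11-01- 110-1-
PIs = {-1-010, -10-10, -1001-, 000111, 001110, 010101, 0110-0, 1-0-10, 10-000, 1000-0, 10000-, 101111, 11--10, 11-01-, 110-1-, 1101-0, 1110-1}
Coverage chart:
  m7: 000111 ←essential
  m14: 001110 ←essential
  m18: -1-010,-10-10,-1001-
  m19: -1001- ←essential
  m21: 010101 ←essential
  m22: -10-10 ←essential
  m24: 0110-0 ←essential
  m26: -1-010,0110-0
  m32: 10-000,1000-0,10000-
  m34: 1-0-10,1000-0
  m40: 10-000 ←essential
  m47: 101111 ←essential
  m50: -1-010,-10-10,-1001-,1-0-10,11--10,11-01-,110-1-
  m51: -1001-,11-01-,110-1-
  m52: 1101-0 ←essential
  m54: -10-10,1-0-10,11--10,110-1-,1101-0
  m55: 110-1- ←essential
  m57: 1110-1 ←essential
  m58: -1-010,11--10,11-01-
  m59: 11-01-,1110-1
  m62: 11--10 ←essential
Essential: -10-10, -1001-, 000111, 001110, 010101, 0110-0, 10-000, 101111, 11--10, 110-1-, 1101-0, 1110-1

12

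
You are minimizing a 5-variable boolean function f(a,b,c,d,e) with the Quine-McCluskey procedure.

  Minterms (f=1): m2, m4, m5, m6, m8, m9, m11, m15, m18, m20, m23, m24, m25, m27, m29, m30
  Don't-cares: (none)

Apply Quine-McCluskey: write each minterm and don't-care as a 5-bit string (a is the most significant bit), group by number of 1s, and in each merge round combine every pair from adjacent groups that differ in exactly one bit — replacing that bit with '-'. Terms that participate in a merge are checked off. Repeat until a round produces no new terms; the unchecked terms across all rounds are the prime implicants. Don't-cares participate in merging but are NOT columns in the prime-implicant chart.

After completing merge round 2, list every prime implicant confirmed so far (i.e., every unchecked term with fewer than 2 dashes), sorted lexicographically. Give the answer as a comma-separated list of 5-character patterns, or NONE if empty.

-0010, -0100, 00-10, 001-0, 0010-, 01-11, 10111, 11-01, 11110

Round 0: 00010✓ 00100✓ 00101✓ 00110✓ 01000✓ 01001✓ 01011✓ 01111✓ 10010✓ 10100✓ 10111 11000✓ 11001✓ 11011✓ 11101✓ 11110
Round 1: -0010 -0100 -1000✓ -1001✓ -1011✓ 00-10 001-0 0010- 01-11 010-1✓ 0100-✓ 11-01 110-1✓ 1100-✓
Round 2: -10-1 -100-
PIs = {-0010, -0100, -10-1, -100-, 00-10, 001-0, 0010-, 01-11, 10111, 11-01, 11110}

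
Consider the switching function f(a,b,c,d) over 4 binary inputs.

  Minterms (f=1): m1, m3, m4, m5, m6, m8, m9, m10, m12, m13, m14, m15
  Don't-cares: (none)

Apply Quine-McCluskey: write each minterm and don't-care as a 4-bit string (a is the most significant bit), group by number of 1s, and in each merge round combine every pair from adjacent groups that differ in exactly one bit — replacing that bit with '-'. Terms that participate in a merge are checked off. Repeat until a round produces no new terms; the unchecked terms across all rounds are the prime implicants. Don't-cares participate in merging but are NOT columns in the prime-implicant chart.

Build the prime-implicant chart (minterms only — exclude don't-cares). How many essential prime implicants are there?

size-2^0 implicants → 0001(✓)  0011(✓)  0100(✓)  0101(✓)  0110(✓)  1000(✓)  1001(✓)  1010(✓)  1100(✓)  1101(✓)  1110(✓)  1111(✓)
size-2^1 implicants → -001(✓)  -100(✓)  -101(✓)  -110(✓)  0-01(✓)  00-1  01-0(✓)  010-(✓)  1-00(✓)  1-01(✓)  1-10(✓)  10-0(✓)  100-(✓)  11-0(✓)  11-1(✓)  110-(✓)  111-(✓)
size-2^2 implicants → --01  -1-0  -10-  1--0  1-0-  11--
Unchecked terms (primes): --01, -1-0, -10-, 00-1, 1--0, 1-0-, 11--
Minterm coverage:
  m1 ⊆ --01,00-1
  m3 ⊆ 00-1 [E]
  m4 ⊆ -1-0,-10-
  m5 ⊆ --01,-10-
  m6 ⊆ -1-0 [E]
  m8 ⊆ 1--0,1-0-
  m9 ⊆ --01,1-0-
  m10 ⊆ 1--0 [E]
  m12 ⊆ -1-0,-10-,1--0,1-0-,11--
  m13 ⊆ --01,-10-,1-0-,11--
  m14 ⊆ -1-0,1--0,11--
  m15 ⊆ 11-- [E]
E = {-1-0, 00-1, 1--0, 11--}

4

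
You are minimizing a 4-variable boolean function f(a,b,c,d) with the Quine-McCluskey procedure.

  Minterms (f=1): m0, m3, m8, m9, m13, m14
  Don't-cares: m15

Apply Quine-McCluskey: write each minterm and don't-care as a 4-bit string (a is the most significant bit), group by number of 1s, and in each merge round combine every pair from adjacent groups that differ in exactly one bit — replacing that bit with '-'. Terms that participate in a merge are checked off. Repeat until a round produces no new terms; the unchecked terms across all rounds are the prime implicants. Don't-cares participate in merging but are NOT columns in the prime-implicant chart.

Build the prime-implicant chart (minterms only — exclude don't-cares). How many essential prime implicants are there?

size-2^0 implicants → 0000(✓)  0011  1000(✓)  1001(✓)  1101(✓)  1110(✓)  1111(✓)
size-2^1 implicants → -000  1-01  100-  11-1  111-
Unchecked terms (primes): -000, 0011, 1-01, 100-, 11-1, 111-
Minterm coverage:
  m0 ⊆ -000 [E]
  m3 ⊆ 0011 [E]
  m8 ⊆ -000,100-
  m9 ⊆ 1-01,100-
  m13 ⊆ 1-01,11-1
  m14 ⊆ 111- [E]
E = {-000, 0011, 111-}

3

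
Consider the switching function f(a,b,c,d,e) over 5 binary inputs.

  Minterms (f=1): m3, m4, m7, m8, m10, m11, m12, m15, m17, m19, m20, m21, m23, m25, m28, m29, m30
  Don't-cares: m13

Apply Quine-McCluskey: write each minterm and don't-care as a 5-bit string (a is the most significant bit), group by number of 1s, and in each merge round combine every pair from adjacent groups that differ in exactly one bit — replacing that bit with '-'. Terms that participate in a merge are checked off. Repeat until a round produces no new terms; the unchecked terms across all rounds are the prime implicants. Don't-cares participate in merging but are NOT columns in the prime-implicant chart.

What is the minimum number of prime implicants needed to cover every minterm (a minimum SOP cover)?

6

size-2^0 implicants → 00011(✓)  00100(✓)  00111(✓)  01000(✓)  01010(✓)  01011(✓)  01100(✓)  01101(✓)  01111(✓)  10001(✓)  10011(✓)  10100(✓)  10101(✓)  10111(✓)  11001(✓)  11100(✓)  11101(✓)  11110(✓)
size-2^1 implicants → -0011(✓)  -0100(✓)  -0111(✓)  -1100(✓)  -1101(✓)  0-011(✓)  0-100(✓)  0-111(✓)  00-11(✓)  01-00  01-11(✓)  010-0  0101-  011-1  0110-(✓)  1-001(✓)  1-100(✓)  1-101(✓)  10-01(✓)  10-11(✓)  100-1(✓)  101-1(✓)  1010-(✓)  11-01(✓)  111-0  1110-(✓)
size-2^2 implicants → --100  -0-11  -110-  0--11  1--01  1-10-  10--1
Unchecked terms (primes): --100, -0-11, -110-, 0--11, 01-00, 010-0, 0101-, 011-1, 1--01, 1-10-, 10--1, 111-0
Minterm coverage:
  m3 ⊆ -0-11,0--11
  m4 ⊆ --100 [E]
  m7 ⊆ -0-11,0--11
  m8 ⊆ 01-00,010-0
  m10 ⊆ 010-0,0101-
  m11 ⊆ 0--11,0101-
  m12 ⊆ --100,-110-,01-00
  m15 ⊆ 0--11,011-1
  m17 ⊆ 1--01,10--1
  m19 ⊆ -0-11,10--1
  m20 ⊆ --100,1-10-
  m21 ⊆ 1--01,1-10-,10--1
  m23 ⊆ -0-11,10--1
  m25 ⊆ 1--01 [E]
  m28 ⊆ --100,-110-,1-10-,111-0
  m29 ⊆ -110-,1--01,1-10-
  m30 ⊆ 111-0 [E]
E = {--100, 1--01, 111-0}
Petrick residual → -0-11, 0--11, 010-0
Cover = cd'e' + b'de + a'de + a'bc'e' + ad'e + abce'  |cover|=6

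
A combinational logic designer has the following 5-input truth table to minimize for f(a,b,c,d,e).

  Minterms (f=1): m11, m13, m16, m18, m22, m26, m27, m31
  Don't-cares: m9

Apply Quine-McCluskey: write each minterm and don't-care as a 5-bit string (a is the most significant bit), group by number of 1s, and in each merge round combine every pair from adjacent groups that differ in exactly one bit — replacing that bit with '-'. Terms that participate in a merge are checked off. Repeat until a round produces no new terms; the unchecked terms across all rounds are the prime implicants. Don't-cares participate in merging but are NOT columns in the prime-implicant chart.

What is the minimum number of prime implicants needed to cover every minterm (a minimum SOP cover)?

6

[col 0] 01001*, 01011*, 01101*, 10000*, 10010*, 10110*, 11010*, 11011*, 11111*
[col 1] -1011, 01-01, 010-1, 1-010, 10-10, 100-0, 11-11, 1101-
Prime implicants: -1011, 01-01, 010-1, 1-010, 10-10, 100-0, 11-11, 1101-
PI chart (minterm → PIs covering it):
  11 | -1011,010-1
  13 | 01-01  (sole → essential)
  16 | 100-0  (sole → essential)
  18 | 1-010,10-10,100-0
  22 | 10-10  (sole → essential)
  26 | 1-010,1101-
  27 | -1011,11-11,1101-
  31 | 11-11  (sole → essential)
Essential prime implicants: 01-01, 10-10, 100-0, 11-11
Petrick residual → -1011, 1-010
Minimum SOP uses 6 PIs: bc'de + a'bd'e + ac'de' + ab'de' + ab'c'e' + abde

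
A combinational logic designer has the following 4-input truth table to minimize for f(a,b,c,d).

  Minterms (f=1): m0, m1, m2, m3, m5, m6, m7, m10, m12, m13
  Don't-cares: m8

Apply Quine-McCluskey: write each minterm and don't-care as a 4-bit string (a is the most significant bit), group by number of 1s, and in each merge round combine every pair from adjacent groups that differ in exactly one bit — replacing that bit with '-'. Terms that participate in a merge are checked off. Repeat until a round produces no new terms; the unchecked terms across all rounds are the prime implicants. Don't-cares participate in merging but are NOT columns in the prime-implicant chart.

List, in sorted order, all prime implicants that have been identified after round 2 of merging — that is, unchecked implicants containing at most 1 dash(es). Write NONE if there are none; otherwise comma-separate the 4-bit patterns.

size-2^0 implicants → 0000(✓)  0001(✓)  0010(✓)  0011(✓)  0101(✓)  0110(✓)  0111(✓)  1000(✓)  1010(✓)  1100(✓)  1101(✓)
size-2^1 implicants → -000(✓)  -010(✓)  -101  0-01(✓)  0-10(✓)  0-11(✓)  00-0(✓)  00-1(✓)  000-(✓)  001-(✓)  01-1(✓)  011-(✓)  1-00  10-0(✓)  110-
size-2^2 implicants → -0-0  0--1  0-1-  00--
Unchecked terms (primes): -0-0, -101, 0--1, 0-1-, 00--, 1-00, 110-

-101, 1-00, 110-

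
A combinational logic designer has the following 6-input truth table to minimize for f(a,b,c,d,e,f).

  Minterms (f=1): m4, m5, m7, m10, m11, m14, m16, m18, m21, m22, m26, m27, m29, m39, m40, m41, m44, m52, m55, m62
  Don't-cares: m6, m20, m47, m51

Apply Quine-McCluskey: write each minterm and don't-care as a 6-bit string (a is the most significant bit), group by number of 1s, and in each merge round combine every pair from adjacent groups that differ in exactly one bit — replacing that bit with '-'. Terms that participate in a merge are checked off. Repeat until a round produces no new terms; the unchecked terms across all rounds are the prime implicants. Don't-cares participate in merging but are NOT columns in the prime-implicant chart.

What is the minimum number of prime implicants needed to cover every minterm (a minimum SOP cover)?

Round 0: 000100✓ 000101✓ 000110✓ 000111✓ 001010✓ 001011✓ 001110✓ 010000✓ 010010✓ 010100✓ 010101✓ 010110✓ 011010✓ 011011✓ 011101✓ 100111✓ 101000✓ 101001✓ 101100✓ 101111✓ 110011✓ 110100✓ 110111✓ 111110
Round 1: -00111 -10100 0-0100✓ 0-0101✓ 0-0110✓ 0-1010✓ 0-1011✓ 00-110 0001-0✓ 0001-1✓ 00010-✓ 00011-✓ 001-10 00101-✓ 01-010 01-101 010-00✓ 010-10✓ 0100-0✓ 0101-0✓ 01010-✓ 01101-✓ 1-0111 10-111 101-00 10100- 110-11
Round 2: 0-01-0 0-010- 0-101- 0001-- 010--0
PIs = {-00111, -10100, 0-01-0, 0-010-, 0-101-, 00-110, 0001--, 001-10, 01-010, 01-101, 010--0, 1-0111, 10-111, 101-00, 10100-, 110-11, 111110}
Coverage chart:
  m4: 0-01-0,0-010-,0001--
  m5: 0-010-,0001--
  m7: -00111,0001--
  m10: 0-101-,001-10
  m11: 0-101- ←essential
  m14: 00-110,001-10
  m16: 010--0 ←essential
  m18: 01-010,010--0
  m21: 0-010-,01-101
  m22: 0-01-0,010--0
  m26: 0-101-,01-010
  m27: 0-101- ←essential
  m29: 01-101 ←essential
  m39: -00111,1-0111,10-111
  m40: 101-00,10100-
  m41: 10100- ←essential
  m44: 101-00 ←essential
  m52: -10100 ←essential
  m55: 1-0111,110-11
  m62: 111110 ←essential
Essential: -10100, 0-101-, 01-101, 010--0, 101-00, 10100-, 111110
Petrick residual → 00-110, 0001--, 1-0111
Min cover (10 terms): bc'de'f' + a'cd'e + a'b'def' + a'b'c'd + a'bde'f + a'bc'f' + ac'def + ab'ce'f' + ab'cd'e' + abcdef'

10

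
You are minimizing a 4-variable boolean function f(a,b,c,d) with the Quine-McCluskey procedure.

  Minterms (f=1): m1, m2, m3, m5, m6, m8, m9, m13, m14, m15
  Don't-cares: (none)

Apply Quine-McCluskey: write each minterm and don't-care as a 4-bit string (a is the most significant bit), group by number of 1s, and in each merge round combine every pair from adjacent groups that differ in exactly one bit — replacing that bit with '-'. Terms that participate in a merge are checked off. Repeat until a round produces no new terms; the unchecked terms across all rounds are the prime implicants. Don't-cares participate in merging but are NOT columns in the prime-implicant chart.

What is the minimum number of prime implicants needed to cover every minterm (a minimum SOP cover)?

5

size-2^0 implicants → 0001(✓)  0010(✓)  0011(✓)  0101(✓)  0110(✓)  1000(✓)  1001(✓)  1101(✓)  1110(✓)  1111(✓)
size-2^1 implicants → -001(✓)  -101(✓)  -110  0-01(✓)  0-10  00-1  001-  1-01(✓)  100-  11-1  111-
size-2^2 implicants → --01
Unchecked terms (primes): --01, -110, 0-10, 00-1, 001-, 100-, 11-1, 111-
Minterm coverage:
  m1 ⊆ --01,00-1
  m2 ⊆ 0-10,001-
  m3 ⊆ 00-1,001-
  m5 ⊆ --01 [E]
  m6 ⊆ -110,0-10
  m8 ⊆ 100- [E]
  m9 ⊆ --01,100-
  m13 ⊆ --01,11-1
  m14 ⊆ -110,111-
  m15 ⊆ 11-1,111-
E = {--01, 100-}
Petrick residual → -110, 001-, 11-1
Cover = c'd + bcd' + a'b'c + ab'c' + abd  |cover|=5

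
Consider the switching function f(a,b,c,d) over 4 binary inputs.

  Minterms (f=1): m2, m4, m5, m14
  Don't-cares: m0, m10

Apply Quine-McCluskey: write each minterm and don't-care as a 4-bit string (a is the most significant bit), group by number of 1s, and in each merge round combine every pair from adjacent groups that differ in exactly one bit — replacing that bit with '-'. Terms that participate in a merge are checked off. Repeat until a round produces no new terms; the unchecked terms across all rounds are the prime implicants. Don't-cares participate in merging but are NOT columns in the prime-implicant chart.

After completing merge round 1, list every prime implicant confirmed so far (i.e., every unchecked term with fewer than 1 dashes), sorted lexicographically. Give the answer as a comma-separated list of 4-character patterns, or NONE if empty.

Round 0: 0000✓ 0010✓ 0100✓ 0101✓ 1010✓ 1110✓
Round 1: -010 0-00 00-0 010- 1-10
PIs = {-010, 0-00, 00-0, 010-, 1-10}

NONE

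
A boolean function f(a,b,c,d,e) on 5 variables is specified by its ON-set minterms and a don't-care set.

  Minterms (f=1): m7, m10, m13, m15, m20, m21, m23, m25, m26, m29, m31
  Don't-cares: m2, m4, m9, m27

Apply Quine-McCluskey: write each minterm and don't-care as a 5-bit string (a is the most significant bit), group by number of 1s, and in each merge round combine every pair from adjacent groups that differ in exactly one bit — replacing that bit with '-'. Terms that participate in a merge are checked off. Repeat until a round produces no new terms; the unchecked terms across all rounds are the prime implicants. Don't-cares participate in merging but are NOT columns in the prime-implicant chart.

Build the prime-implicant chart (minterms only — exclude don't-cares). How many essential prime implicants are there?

Round 0: 00010✓ 00100✓ 00111✓ 01001✓ 01010✓ 01101✓ 01111✓ 10100✓ 10101✓ 10111✓ 11001✓ 11010✓ 11011✓ 11101✓ 11111✓
Round 1: -0100 -0111✓ -1001✓ -1010 -1101✓ -1111✓ 0-010 0-111✓ 01-01✓ 011-1✓ 1-101✓ 1-111✓ 101-1✓ 1010- 11-01✓ 11-11✓ 110-1✓ 1101- 111-1✓
Round 2: --111 -1-01 -11-1 1-1-1 11--1
PIs = {--111, -0100, -1-01, -1010, -11-1, 0-010, 1-1-1, 1010-, 11--1, 1101-}
Coverage chart:
  m7: --111 ←essential
  m10: -1010,0-010
  m13: -1-01,-11-1
  m15: --111,-11-1
  m20: -0100,1010-
  m21: 1-1-1,1010-
  m23: --111,1-1-1
  m25: -1-01,11--1
  m26: -1010,1101-
  m29: -1-01,-11-1,1-1-1,11--1
  m31: --111,-11-1,1-1-1,11--1
Essential: --111

1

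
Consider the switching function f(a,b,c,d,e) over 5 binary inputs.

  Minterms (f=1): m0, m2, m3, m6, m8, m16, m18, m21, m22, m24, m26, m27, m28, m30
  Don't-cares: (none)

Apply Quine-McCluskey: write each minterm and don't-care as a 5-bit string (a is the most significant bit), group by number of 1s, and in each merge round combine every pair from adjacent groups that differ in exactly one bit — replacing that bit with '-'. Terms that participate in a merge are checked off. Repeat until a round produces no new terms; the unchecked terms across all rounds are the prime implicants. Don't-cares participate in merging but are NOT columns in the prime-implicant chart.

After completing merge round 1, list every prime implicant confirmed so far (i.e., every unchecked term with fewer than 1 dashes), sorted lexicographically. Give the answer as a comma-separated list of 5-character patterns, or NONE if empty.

10101

Round 0: 00000✓ 00010✓ 00011✓ 00110✓ 01000✓ 10000✓ 10010✓ 10101 10110✓ 11000✓ 11010✓ 11011✓ 11100✓ 11110✓
Round 1: -0000✓ -0010✓ -0110✓ -1000✓ 0-000✓ 00-10✓ 000-0✓ 0001- 1-000✓ 1-010✓ 1-110✓ 10-10✓ 100-0✓ 11-00✓ 11-10✓ 110-0✓ 1101- 111-0✓
Round 2: --000 -0-10 -00-0 1--10 1-0-0 11--0
PIs = {--000, -0-10, -00-0, 0001-, 1--10, 1-0-0, 10101, 11--0, 1101-}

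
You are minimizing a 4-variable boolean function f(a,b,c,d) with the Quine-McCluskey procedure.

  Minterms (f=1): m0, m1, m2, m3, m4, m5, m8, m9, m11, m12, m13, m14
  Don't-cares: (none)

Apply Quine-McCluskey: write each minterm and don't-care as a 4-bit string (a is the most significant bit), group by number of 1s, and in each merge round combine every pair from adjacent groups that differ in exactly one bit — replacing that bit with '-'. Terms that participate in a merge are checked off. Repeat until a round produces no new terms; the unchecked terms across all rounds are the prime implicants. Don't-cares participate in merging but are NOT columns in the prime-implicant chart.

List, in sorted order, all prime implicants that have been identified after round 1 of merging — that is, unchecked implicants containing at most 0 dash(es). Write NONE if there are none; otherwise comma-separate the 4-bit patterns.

Round 0: 0000✓ 0001✓ 0010✓ 0011✓ 0100✓ 0101✓ 1000✓ 1001✓ 1011✓ 1100✓ 1101✓ 1110✓
Round 1: -000✓ -001✓ -011✓ -100✓ -101✓ 0-00✓ 0-01✓ 00-0✓ 00-1✓ 000-✓ 001-✓ 010-✓ 1-00✓ 1-01✓ 10-1✓ 100-✓ 11-0 110-✓
Round 2: --00✓ --01✓ -0-1 -00-✓ -10-✓ 0-0-✓ 00-- 1-0-✓
Round 3: --0-
PIs = {--0-, -0-1, 00--, 11-0}

NONE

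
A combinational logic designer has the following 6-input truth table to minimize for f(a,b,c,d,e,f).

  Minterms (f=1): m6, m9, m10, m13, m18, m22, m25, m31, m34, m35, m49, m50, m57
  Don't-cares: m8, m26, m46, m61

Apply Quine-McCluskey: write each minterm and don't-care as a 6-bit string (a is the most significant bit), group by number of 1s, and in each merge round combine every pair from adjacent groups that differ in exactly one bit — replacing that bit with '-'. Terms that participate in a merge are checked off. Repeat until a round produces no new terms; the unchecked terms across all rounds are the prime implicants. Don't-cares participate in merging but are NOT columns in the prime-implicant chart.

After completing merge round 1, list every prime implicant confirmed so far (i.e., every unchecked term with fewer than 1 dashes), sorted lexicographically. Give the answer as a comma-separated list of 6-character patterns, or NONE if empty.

size-2^0 implicants → 000110(✓)  001000(✓)  001001(✓)  001010(✓)  001101(✓)  010010(✓)  010110(✓)  011001(✓)  011010(✓)  011111  100010(✓)  100011(✓)  101110  110001(✓)  110010(✓)  111001(✓)  111101(✓)
size-2^1 implicants → -10010  -11001  0-0110  0-1001  0-1010  001-01  0010-0  00100-  01-010  010-10  1-0010  10001-  11-001  111-01
Unchecked terms (primes): -10010, -11001, 0-0110, 0-1001, 0-1010, 001-01, 0010-0, 00100-, 01-010, 010-10, 011111, 1-0010, 10001-, 101110, 11-001, 111-01

011111, 101110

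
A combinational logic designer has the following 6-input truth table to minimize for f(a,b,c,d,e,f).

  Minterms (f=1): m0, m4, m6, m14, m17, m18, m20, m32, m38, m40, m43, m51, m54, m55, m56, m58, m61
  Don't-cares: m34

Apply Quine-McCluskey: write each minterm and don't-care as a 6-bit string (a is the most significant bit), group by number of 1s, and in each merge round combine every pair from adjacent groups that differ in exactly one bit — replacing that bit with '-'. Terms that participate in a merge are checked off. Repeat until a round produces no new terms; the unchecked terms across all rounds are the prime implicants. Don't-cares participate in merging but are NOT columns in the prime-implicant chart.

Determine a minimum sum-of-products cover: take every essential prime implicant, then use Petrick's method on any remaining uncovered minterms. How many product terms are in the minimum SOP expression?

Round 0: 000000✓ 000100✓ 000110✓ 001110✓ 010001 010010 010100✓ 100000✓ 100010✓ 100110✓ 101000✓ 101011 110011✓ 110110✓ 110111✓ 111000✓ 111010✓ 111101
Round 1: -00000 -00110 0-0100 00-110 000-00 0001-0 1-0110 1-1000 10-000 100-10 1000-0 110-11 11011- 1110-0
PIs = {-00000, -00110, 0-0100, 00-110, 000-00, 0001-0, 010001, 010010, 1-0110, 1-1000, 10-000, 100-10, 1000-0, 101011, 110-11, 11011-, 1110-0, 111101}
Coverage chart:
  m0: -00000,000-00
  m4: 0-0100,000-00,0001-0
  m6: -00110,00-110,0001-0
  m14: 00-110 ←essential
  m17: 010001 ←essential
  m18: 010010 ←essential
  m20: 0-0100 ←essential
  m32: -00000,10-000,1000-0
  m38: -00110,1-0110,100-10
  m40: 1-1000,10-000
  m43: 101011 ←essential
  m51: 110-11 ←essential
  m54: 1-0110,11011-
  m55: 110-11,11011-
  m56: 1-1000,1110-0
  m58: 1110-0 ←essential
  m61: 111101 ←essential
Essential: 0-0100, 00-110, 010001, 010010, 101011, 110-11, 1110-0, 111101
Petrick residual → -00000, 1-0110, 1-1000
Min cover (11 terms): b'c'd'e'f' + a'c'de'f' + a'b'def' + a'bc'd'e'f + a'bc'd'ef' + ac'def' + acd'e'f' + ab'cd'ef + abc'ef + abcd'f' + abcde'f

11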